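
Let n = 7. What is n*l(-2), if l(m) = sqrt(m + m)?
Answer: 14*I ≈ 14.0*I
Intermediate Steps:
l(m) = sqrt(2)*sqrt(m) (l(m) = sqrt(2*m) = sqrt(2)*sqrt(m))
n*l(-2) = 7*(sqrt(2)*sqrt(-2)) = 7*(sqrt(2)*(I*sqrt(2))) = 7*(2*I) = 14*I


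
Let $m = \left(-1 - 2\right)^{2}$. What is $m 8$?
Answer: $72$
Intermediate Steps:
$m = 9$ ($m = \left(-3\right)^{2} = 9$)
$m 8 = 9 \cdot 8 = 72$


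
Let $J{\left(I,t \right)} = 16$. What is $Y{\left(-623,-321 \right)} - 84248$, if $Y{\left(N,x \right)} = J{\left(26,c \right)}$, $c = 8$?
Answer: $-84232$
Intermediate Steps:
$Y{\left(N,x \right)} = 16$
$Y{\left(-623,-321 \right)} - 84248 = 16 - 84248 = -84232$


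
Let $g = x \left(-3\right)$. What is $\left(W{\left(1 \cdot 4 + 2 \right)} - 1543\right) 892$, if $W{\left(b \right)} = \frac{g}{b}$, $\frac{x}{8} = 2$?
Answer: $-1383492$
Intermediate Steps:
$x = 16$ ($x = 8 \cdot 2 = 16$)
$g = -48$ ($g = 16 \left(-3\right) = -48$)
$W{\left(b \right)} = - \frac{48}{b}$
$\left(W{\left(1 \cdot 4 + 2 \right)} - 1543\right) 892 = \left(- \frac{48}{1 \cdot 4 + 2} - 1543\right) 892 = \left(- \frac{48}{4 + 2} - 1543\right) 892 = \left(- \frac{48}{6} - 1543\right) 892 = \left(\left(-48\right) \frac{1}{6} - 1543\right) 892 = \left(-8 - 1543\right) 892 = \left(-1551\right) 892 = -1383492$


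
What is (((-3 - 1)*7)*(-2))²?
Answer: 3136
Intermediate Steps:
(((-3 - 1)*7)*(-2))² = (-4*7*(-2))² = (-28*(-2))² = 56² = 3136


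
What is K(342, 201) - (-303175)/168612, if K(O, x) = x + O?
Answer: 91859491/168612 ≈ 544.80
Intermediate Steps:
K(O, x) = O + x
K(342, 201) - (-303175)/168612 = (342 + 201) - (-303175)/168612 = 543 - (-303175)/168612 = 543 - 1*(-303175/168612) = 543 + 303175/168612 = 91859491/168612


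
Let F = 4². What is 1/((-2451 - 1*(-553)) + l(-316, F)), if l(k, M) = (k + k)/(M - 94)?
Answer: -39/73706 ≈ -0.00052913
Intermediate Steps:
F = 16
l(k, M) = 2*k/(-94 + M) (l(k, M) = (2*k)/(-94 + M) = 2*k/(-94 + M))
1/((-2451 - 1*(-553)) + l(-316, F)) = 1/((-2451 - 1*(-553)) + 2*(-316)/(-94 + 16)) = 1/((-2451 + 553) + 2*(-316)/(-78)) = 1/(-1898 + 2*(-316)*(-1/78)) = 1/(-1898 + 316/39) = 1/(-73706/39) = -39/73706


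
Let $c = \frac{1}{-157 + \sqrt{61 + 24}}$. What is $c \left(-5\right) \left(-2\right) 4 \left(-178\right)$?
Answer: $\frac{3140}{69} + \frac{20 \sqrt{85}}{69} \approx 48.18$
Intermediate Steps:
$c = \frac{1}{-157 + \sqrt{85}} \approx -0.0067668$
$c \left(-5\right) \left(-2\right) 4 \left(-178\right) = \left(- \frac{157}{24564} - \frac{\sqrt{85}}{24564}\right) \left(-5\right) \left(-2\right) 4 \left(-178\right) = \left(- \frac{157}{24564} - \frac{\sqrt{85}}{24564}\right) 10 \cdot 4 \left(-178\right) = \left(- \frac{157}{24564} - \frac{\sqrt{85}}{24564}\right) 40 \left(-178\right) = \left(- \frac{1570}{6141} - \frac{10 \sqrt{85}}{6141}\right) \left(-178\right) = \frac{3140}{69} + \frac{20 \sqrt{85}}{69}$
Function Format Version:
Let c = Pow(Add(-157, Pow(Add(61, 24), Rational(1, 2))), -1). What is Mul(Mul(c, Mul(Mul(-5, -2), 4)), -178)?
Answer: Add(Rational(3140, 69), Mul(Rational(20, 69), Pow(85, Rational(1, 2)))) ≈ 48.180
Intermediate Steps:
c = Pow(Add(-157, Pow(85, Rational(1, 2))), -1) ≈ -0.0067668
Mul(Mul(c, Mul(Mul(-5, -2), 4)), -178) = Mul(Mul(Add(Rational(-157, 24564), Mul(Rational(-1, 24564), Pow(85, Rational(1, 2)))), Mul(Mul(-5, -2), 4)), -178) = Mul(Mul(Add(Rational(-157, 24564), Mul(Rational(-1, 24564), Pow(85, Rational(1, 2)))), Mul(10, 4)), -178) = Mul(Mul(Add(Rational(-157, 24564), Mul(Rational(-1, 24564), Pow(85, Rational(1, 2)))), 40), -178) = Mul(Add(Rational(-1570, 6141), Mul(Rational(-10, 6141), Pow(85, Rational(1, 2)))), -178) = Add(Rational(3140, 69), Mul(Rational(20, 69), Pow(85, Rational(1, 2))))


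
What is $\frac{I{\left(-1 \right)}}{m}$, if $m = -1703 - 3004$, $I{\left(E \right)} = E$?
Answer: $\frac{1}{4707} \approx 0.00021245$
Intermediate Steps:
$m = -4707$ ($m = -1703 - 3004 = -4707$)
$\frac{I{\left(-1 \right)}}{m} = - \frac{1}{-4707} = \left(-1\right) \left(- \frac{1}{4707}\right) = \frac{1}{4707}$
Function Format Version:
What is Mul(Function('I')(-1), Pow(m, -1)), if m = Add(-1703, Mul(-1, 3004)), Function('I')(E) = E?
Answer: Rational(1, 4707) ≈ 0.00021245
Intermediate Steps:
m = -4707 (m = Add(-1703, -3004) = -4707)
Mul(Function('I')(-1), Pow(m, -1)) = Mul(-1, Pow(-4707, -1)) = Mul(-1, Rational(-1, 4707)) = Rational(1, 4707)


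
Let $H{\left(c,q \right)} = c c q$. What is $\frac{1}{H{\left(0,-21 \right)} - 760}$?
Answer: $- \frac{1}{760} \approx -0.0013158$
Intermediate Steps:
$H{\left(c,q \right)} = q c^{2}$ ($H{\left(c,q \right)} = c^{2} q = q c^{2}$)
$\frac{1}{H{\left(0,-21 \right)} - 760} = \frac{1}{- 21 \cdot 0^{2} - 760} = \frac{1}{\left(-21\right) 0 - 760} = \frac{1}{0 - 760} = \frac{1}{-760} = - \frac{1}{760}$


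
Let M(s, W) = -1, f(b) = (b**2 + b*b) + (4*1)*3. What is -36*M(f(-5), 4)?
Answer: 36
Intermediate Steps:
f(b) = 12 + 2*b**2 (f(b) = (b**2 + b**2) + 4*3 = 2*b**2 + 12 = 12 + 2*b**2)
-36*M(f(-5), 4) = -36*(-1) = 36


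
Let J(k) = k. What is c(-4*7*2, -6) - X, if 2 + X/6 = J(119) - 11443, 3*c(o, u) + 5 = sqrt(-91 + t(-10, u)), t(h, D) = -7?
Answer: 203863/3 + 7*I*sqrt(2)/3 ≈ 67954.0 + 3.2998*I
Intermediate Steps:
c(o, u) = -5/3 + 7*I*sqrt(2)/3 (c(o, u) = -5/3 + sqrt(-91 - 7)/3 = -5/3 + sqrt(-98)/3 = -5/3 + (7*I*sqrt(2))/3 = -5/3 + 7*I*sqrt(2)/3)
X = -67956 (X = -12 + 6*(119 - 11443) = -12 + 6*(-11324) = -12 - 67944 = -67956)
c(-4*7*2, -6) - X = (-5/3 + 7*I*sqrt(2)/3) - 1*(-67956) = (-5/3 + 7*I*sqrt(2)/3) + 67956 = 203863/3 + 7*I*sqrt(2)/3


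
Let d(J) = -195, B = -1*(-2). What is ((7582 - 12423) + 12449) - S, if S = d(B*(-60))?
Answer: 7803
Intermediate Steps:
B = 2
S = -195
((7582 - 12423) + 12449) - S = ((7582 - 12423) + 12449) - 1*(-195) = (-4841 + 12449) + 195 = 7608 + 195 = 7803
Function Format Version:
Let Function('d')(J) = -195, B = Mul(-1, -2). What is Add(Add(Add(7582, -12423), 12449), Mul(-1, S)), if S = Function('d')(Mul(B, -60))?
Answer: 7803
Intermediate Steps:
B = 2
S = -195
Add(Add(Add(7582, -12423), 12449), Mul(-1, S)) = Add(Add(Add(7582, -12423), 12449), Mul(-1, -195)) = Add(Add(-4841, 12449), 195) = Add(7608, 195) = 7803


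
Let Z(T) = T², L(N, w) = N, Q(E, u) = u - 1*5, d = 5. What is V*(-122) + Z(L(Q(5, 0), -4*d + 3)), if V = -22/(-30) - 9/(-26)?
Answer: -20806/195 ≈ -106.70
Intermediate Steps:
Q(E, u) = -5 + u (Q(E, u) = u - 5 = -5 + u)
V = 421/390 (V = -22*(-1/30) - 9*(-1/26) = 11/15 + 9/26 = 421/390 ≈ 1.0795)
V*(-122) + Z(L(Q(5, 0), -4*d + 3)) = (421/390)*(-122) + (-5 + 0)² = -25681/195 + (-5)² = -25681/195 + 25 = -20806/195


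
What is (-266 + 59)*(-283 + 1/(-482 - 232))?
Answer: 13942347/238 ≈ 58581.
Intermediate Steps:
(-266 + 59)*(-283 + 1/(-482 - 232)) = -207*(-283 + 1/(-714)) = -207*(-283 - 1/714) = -207*(-202063/714) = 13942347/238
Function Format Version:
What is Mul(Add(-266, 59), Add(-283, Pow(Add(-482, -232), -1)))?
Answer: Rational(13942347, 238) ≈ 58581.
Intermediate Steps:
Mul(Add(-266, 59), Add(-283, Pow(Add(-482, -232), -1))) = Mul(-207, Add(-283, Pow(-714, -1))) = Mul(-207, Add(-283, Rational(-1, 714))) = Mul(-207, Rational(-202063, 714)) = Rational(13942347, 238)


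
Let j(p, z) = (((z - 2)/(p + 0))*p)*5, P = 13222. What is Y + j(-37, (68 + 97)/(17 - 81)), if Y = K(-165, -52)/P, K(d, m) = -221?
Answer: -9692187/423104 ≈ -22.907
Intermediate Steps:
j(p, z) = -10 + 5*z (j(p, z) = (((-2 + z)/p)*p)*5 = (-2 + z)*5 = -10 + 5*z)
Y = -221/13222 ≈ -0.016715
Y + j(-37, (68 + 97)/(17 - 81)) = -221/13222 + (-10 + 5*((68 + 97)/(17 - 81))) = -221/13222 + (-10 + 5*(165/(-64))) = -221/13222 + (-10 + 5*(165*(-1/64))) = -221/13222 + (-10 + 5*(-165/64)) = -221/13222 + (-10 - 825/64) = -221/13222 - 1465/64 = -9692187/423104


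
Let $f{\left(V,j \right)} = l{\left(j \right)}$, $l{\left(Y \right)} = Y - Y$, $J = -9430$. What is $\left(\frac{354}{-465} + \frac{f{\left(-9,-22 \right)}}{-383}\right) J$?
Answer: $\frac{222548}{31} \approx 7179.0$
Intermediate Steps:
$l{\left(Y \right)} = 0$
$f{\left(V,j \right)} = 0$
$\left(\frac{354}{-465} + \frac{f{\left(-9,-22 \right)}}{-383}\right) J = \left(\frac{354}{-465} + \frac{0}{-383}\right) \left(-9430\right) = \left(354 \left(- \frac{1}{465}\right) + 0 \left(- \frac{1}{383}\right)\right) \left(-9430\right) = \left(- \frac{118}{155} + 0\right) \left(-9430\right) = \left(- \frac{118}{155}\right) \left(-9430\right) = \frac{222548}{31}$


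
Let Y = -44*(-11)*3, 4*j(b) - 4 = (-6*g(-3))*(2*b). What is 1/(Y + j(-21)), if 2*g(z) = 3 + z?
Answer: 1/1453 ≈ 0.00068823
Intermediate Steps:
g(z) = 3/2 + z/2 (g(z) = (3 + z)/2 = 3/2 + z/2)
j(b) = 1 (j(b) = 1 + ((-6*(3/2 + (½)*(-3)))*(2*b))/4 = 1 + ((-6*(3/2 - 3/2))*(2*b))/4 = 1 + ((-6*0)*(2*b))/4 = 1 + (0*(2*b))/4 = 1 + (¼)*0 = 1 + 0 = 1)
Y = 1452 (Y = 484*3 = 1452)
1/(Y + j(-21)) = 1/(1452 + 1) = 1/1453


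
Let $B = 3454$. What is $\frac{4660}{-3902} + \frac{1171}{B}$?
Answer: $- \frac{5763199}{6738754} \approx -0.85523$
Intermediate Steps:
$\frac{4660}{-3902} + \frac{1171}{B} = \frac{4660}{-3902} + \frac{1171}{3454} = 4660 \left(- \frac{1}{3902}\right) + 1171 \cdot \frac{1}{3454} = - \frac{2330}{1951} + \frac{1171}{3454} = - \frac{5763199}{6738754}$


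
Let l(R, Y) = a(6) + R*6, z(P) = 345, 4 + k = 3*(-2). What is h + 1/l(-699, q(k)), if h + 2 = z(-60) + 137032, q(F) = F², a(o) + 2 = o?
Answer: 575601249/4190 ≈ 1.3738e+5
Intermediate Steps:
a(o) = -2 + o
k = -10 (k = -4 + 3*(-2) = -4 - 6 = -10)
l(R, Y) = 4 + 6*R (l(R, Y) = (-2 + 6) + R*6 = 4 + 6*R)
h = 137375 (h = -2 + (345 + 137032) = -2 + 137377 = 137375)
h + 1/l(-699, q(k)) = 137375 + 1/(4 + 6*(-699)) = 137375 + 1/(4 - 4194) = 137375 + 1/(-4190) = 137375 - 1/4190 = 575601249/4190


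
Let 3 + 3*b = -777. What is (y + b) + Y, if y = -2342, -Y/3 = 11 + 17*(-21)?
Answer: -1564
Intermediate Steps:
b = -260 (b = -1 + (⅓)*(-777) = -1 - 259 = -260)
Y = 1038 (Y = -3*(11 + 17*(-21)) = -3*(11 - 357) = -3*(-346) = 1038)
(y + b) + Y = (-2342 - 260) + 1038 = -2602 + 1038 = -1564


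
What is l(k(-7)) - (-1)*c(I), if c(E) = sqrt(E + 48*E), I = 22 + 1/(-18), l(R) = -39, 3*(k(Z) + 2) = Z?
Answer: -39 + 7*sqrt(790)/6 ≈ -6.2086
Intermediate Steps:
k(Z) = -2 + Z/3
I = 395/18 (I = 22 - 1/18 = 395/18 ≈ 21.944)
c(E) = 7*sqrt(E) (c(E) = sqrt(49*E) = 7*sqrt(E))
l(k(-7)) - (-1)*c(I) = -39 - (-1)*7*sqrt(395/18) = -39 - (-1)*7*(sqrt(790)/6) = -39 - (-1)*7*sqrt(790)/6 = -39 - (-7)*sqrt(790)/6 = -39 + 7*sqrt(790)/6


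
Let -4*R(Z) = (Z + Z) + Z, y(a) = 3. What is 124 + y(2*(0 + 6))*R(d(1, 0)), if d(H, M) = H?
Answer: 487/4 ≈ 121.75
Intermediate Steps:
R(Z) = -3*Z/4 (R(Z) = -((Z + Z) + Z)/4 = -(2*Z + Z)/4 = -3*Z/4)
124 + y(2*(0 + 6))*R(d(1, 0)) = 124 + 3*(-¾*1) = 124 + 3*(-¾) = 124 - 9/4 = 487/4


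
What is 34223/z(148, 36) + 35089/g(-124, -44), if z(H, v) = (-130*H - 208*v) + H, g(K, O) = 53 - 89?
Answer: -19456201/19935 ≈ -975.98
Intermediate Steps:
g(K, O) = -36
z(H, v) = -208*v - 129*H (z(H, v) = (-208*v - 130*H) + H = -208*v - 129*H)
34223/z(148, 36) + 35089/g(-124, -44) = 34223/(-208*36 - 129*148) + 35089/(-36) = 34223/(-7488 - 19092) + 35089*(-1/36) = 34223/(-26580) - 35089/36 = 34223*(-1/26580) - 35089/36 = -34223/26580 - 35089/36 = -19456201/19935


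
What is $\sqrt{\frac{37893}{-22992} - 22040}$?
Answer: $\frac{i \sqrt{80916124489}}{1916} \approx 148.46 i$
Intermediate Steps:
$\sqrt{\frac{37893}{-22992} - 22040} = \sqrt{37893 \left(- \frac{1}{22992}\right) - 22040} = \sqrt{- \frac{12631}{7664} - 22040} = \sqrt{- \frac{168927191}{7664}} = \frac{i \sqrt{80916124489}}{1916}$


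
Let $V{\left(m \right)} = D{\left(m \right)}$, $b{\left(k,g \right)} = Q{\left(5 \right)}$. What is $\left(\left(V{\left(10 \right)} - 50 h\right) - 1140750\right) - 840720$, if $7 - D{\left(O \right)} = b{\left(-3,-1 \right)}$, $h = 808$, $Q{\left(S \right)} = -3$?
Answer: $-2021860$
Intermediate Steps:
$b{\left(k,g \right)} = -3$
$D{\left(O \right)} = 10$ ($D{\left(O \right)} = 7 - -3 = 7 + 3 = 10$)
$V{\left(m \right)} = 10$
$\left(\left(V{\left(10 \right)} - 50 h\right) - 1140750\right) - 840720 = \left(\left(10 - 40400\right) - 1140750\right) - 840720 = \left(-40390 - 1140750\right) - 840720 = -1181140 - 840720 = -2021860$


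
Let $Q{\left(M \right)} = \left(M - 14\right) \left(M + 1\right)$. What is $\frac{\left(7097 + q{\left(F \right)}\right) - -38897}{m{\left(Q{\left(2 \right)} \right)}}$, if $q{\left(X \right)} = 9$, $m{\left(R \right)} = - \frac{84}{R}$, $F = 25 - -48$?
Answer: $\frac{138009}{7} \approx 19716.0$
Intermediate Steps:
$Q{\left(M \right)} = \left(1 + M\right) \left(-14 + M\right)$ ($Q{\left(M \right)} = \left(-14 + M\right) \left(1 + M\right) = \left(1 + M\right) \left(-14 + M\right)$)
$F = 73$ ($F = 25 + 48 = 73$)
$\frac{\left(7097 + q{\left(F \right)}\right) - -38897}{m{\left(Q{\left(2 \right)} \right)}} = \frac{\left(7097 + 9\right) - -38897}{\left(-84\right) \frac{1}{-14 + 2^{2} - 26}} = \frac{7106 + 38897}{\left(-84\right) \frac{1}{-14 + 4 - 26}} = \frac{46003}{\left(-84\right) \frac{1}{-36}} = \frac{46003}{\left(-84\right) \left(- \frac{1}{36}\right)} = \frac{46003}{\frac{7}{3}} = 46003 \cdot \frac{3}{7} = \frac{138009}{7}$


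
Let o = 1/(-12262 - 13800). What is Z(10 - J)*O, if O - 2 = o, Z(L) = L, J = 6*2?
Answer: -52123/13031 ≈ -3.9999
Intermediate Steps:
J = 12
o = -1/26062 (o = 1/(-26062) = -1/26062 ≈ -3.8370e-5)
O = 52123/26062 (O = 2 - 1/26062 = 52123/26062 ≈ 2.0000)
Z(10 - J)*O = (10 - 1*12)*(52123/26062) = (10 - 12)*(52123/26062) = -2*52123/26062 = -52123/13031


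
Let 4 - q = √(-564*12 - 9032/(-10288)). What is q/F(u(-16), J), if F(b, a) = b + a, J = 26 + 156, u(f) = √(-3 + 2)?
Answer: (182 - I)*(5144 - I*√11191439434)/42598750 ≈ 0.019494 - 0.4521*I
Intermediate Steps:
u(f) = I (u(f) = √(-1) = I)
q = 4 - I*√11191439434/1286 (q = 4 - √(-564*12 - 9032/(-10288)) = 4 - √(-6768 - 9032*(-1/10288)) = 4 - √(-6768 + 1129/1286) = 4 - √(-8702519/1286) = 4 - I*√11191439434/1286 ≈ 4.0 - 82.263*I)
J = 182
F(b, a) = a + b
q/F(u(-16), J) = (4 - I*√11191439434/1286)/(182 + I) = (4 - I*√11191439434/1286)*((182 - I)/33125) = (4 - I*√11191439434/1286)*(182 - I)/33125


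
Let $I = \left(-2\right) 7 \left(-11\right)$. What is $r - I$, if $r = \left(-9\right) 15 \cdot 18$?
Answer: $-2584$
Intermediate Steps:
$I = 154$ ($I = \left(-14\right) \left(-11\right) = 154$)
$r = -2430$ ($r = \left(-135\right) 18 = -2430$)
$r - I = -2430 - 154 = -2584$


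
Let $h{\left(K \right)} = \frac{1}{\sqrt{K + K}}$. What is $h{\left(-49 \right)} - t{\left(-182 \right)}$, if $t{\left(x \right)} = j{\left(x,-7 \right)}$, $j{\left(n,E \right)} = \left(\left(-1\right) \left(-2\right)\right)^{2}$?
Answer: $-4 - \frac{i \sqrt{2}}{14} \approx -4.0 - 0.10102 i$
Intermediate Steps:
$j{\left(n,E \right)} = 4$ ($j{\left(n,E \right)} = 2^{2} = 4$)
$t{\left(x \right)} = 4$
$h{\left(K \right)} = \frac{\sqrt{2}}{2 \sqrt{K}}$ ($h{\left(K \right)} = \frac{1}{\sqrt{2 K}} = \frac{1}{\sqrt{2} \sqrt{K}} = \frac{\sqrt{2}}{2 \sqrt{K}}$)
$h{\left(-49 \right)} - t{\left(-182 \right)} = \frac{\sqrt{2}}{2 \cdot 7 i} - 4 = \frac{\sqrt{2} \left(- \frac{i}{7}\right)}{2} - 4 = - \frac{i \sqrt{2}}{14} - 4 = -4 - \frac{i \sqrt{2}}{14}$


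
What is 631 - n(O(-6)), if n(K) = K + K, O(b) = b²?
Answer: 559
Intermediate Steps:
n(K) = 2*K
631 - n(O(-6)) = 631 - 2*(-6)² = 631 - 2*36 = 631 - 1*72 = 631 - 72 = 559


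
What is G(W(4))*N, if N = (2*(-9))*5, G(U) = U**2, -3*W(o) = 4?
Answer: -160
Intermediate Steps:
W(o) = -4/3 (W(o) = -1/3*4 = -4/3)
N = -90 (N = -18*5 = -90)
G(W(4))*N = (-4/3)**2*(-90) = (16/9)*(-90) = -160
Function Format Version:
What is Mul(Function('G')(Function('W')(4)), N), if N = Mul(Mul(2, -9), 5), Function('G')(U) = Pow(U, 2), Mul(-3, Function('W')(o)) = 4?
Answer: -160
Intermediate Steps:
Function('W')(o) = Rational(-4, 3) (Function('W')(o) = Mul(Rational(-1, 3), 4) = Rational(-4, 3))
N = -90 (N = Mul(-18, 5) = -90)
Mul(Function('G')(Function('W')(4)), N) = Mul(Pow(Rational(-4, 3), 2), -90) = Mul(Rational(16, 9), -90) = -160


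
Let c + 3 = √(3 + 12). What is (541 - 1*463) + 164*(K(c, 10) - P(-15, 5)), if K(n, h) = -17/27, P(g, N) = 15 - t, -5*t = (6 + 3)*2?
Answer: -415214/135 ≈ -3075.7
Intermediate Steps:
t = -18/5 (t = -(6 + 3)*2/5 = -9*2/5 = -⅕*18 = -18/5 ≈ -3.6000)
c = -3 + √15 (c = -3 + √(3 + 12) = -3 + √15 ≈ 0.87298)
P(g, N) = 93/5 (P(g, N) = 15 - 1*(-18/5) = 15 + 18/5 = 93/5)
K(n, h) = -17/27 (K(n, h) = -17*1/27 = -17/27)
(541 - 1*463) + 164*(K(c, 10) - P(-15, 5)) = (541 - 1*463) + 164*(-17/27 - 1*93/5) = (541 - 463) + 164*(-17/27 - 93/5) = 78 + 164*(-2596/135) = 78 - 425744/135 = -415214/135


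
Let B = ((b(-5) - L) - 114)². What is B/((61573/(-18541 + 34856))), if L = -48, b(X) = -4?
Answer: 79943500/61573 ≈ 1298.4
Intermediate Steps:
B = 4900 (B = ((-4 - 1*(-48)) - 114)² = ((-4 + 48) - 114)² = (44 - 114)² = (-70)² = 4900)
B/((61573/(-18541 + 34856))) = 4900/((61573/(-18541 + 34856))) = 4900/((61573/16315)) = 4900/((61573*(1/16315))) = 4900/(61573/16315) = 4900*(16315/61573) = 79943500/61573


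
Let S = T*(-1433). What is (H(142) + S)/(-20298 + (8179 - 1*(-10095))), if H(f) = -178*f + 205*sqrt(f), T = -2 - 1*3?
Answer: 18111/2024 - 205*sqrt(142)/2024 ≈ 7.7412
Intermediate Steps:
T = -5 (T = -2 - 3 = -5)
S = 7165 (S = -5*(-1433) = 7165)
(H(142) + S)/(-20298 + (8179 - 1*(-10095))) = ((-178*142 + 205*sqrt(142)) + 7165)/(-20298 + (8179 - 1*(-10095))) = ((-25276 + 205*sqrt(142)) + 7165)/(-20298 + (8179 + 10095)) = (-18111 + 205*sqrt(142))/(-20298 + 18274) = (-18111 + 205*sqrt(142))/(-2024) = (-18111 + 205*sqrt(142))*(-1/2024) = 18111/2024 - 205*sqrt(142)/2024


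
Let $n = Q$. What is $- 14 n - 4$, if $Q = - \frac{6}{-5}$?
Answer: $- \frac{104}{5} \approx -20.8$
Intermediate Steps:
$Q = \frac{6}{5}$ ($Q = \left(-6\right) \left(- \frac{1}{5}\right) = \frac{6}{5} \approx 1.2$)
$n = \frac{6}{5} \approx 1.2$
$- 14 n - 4 = \left(-14\right) \frac{6}{5} - 4 = - \frac{84}{5} - 4 = - \frac{104}{5}$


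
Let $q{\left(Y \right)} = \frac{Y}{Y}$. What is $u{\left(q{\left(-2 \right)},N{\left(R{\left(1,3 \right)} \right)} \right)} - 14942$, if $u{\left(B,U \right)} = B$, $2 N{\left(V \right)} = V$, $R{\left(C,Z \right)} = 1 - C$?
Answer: $-14941$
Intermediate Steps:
$N{\left(V \right)} = \frac{V}{2}$
$q{\left(Y \right)} = 1$
$u{\left(q{\left(-2 \right)},N{\left(R{\left(1,3 \right)} \right)} \right)} - 14942 = 1 - 14942 = -14941$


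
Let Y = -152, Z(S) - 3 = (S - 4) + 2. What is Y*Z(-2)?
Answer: 152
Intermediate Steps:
Z(S) = 1 + S (Z(S) = 3 + ((S - 4) + 2) = 3 + ((-4 + S) + 2) = 3 + (-2 + S) = 1 + S)
Y*Z(-2) = -152*(1 - 2) = -152*(-1) = 152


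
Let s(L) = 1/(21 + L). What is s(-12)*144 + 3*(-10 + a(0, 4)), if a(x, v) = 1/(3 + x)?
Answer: -13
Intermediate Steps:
s(-12)*144 + 3*(-10 + a(0, 4)) = 144/(21 - 12) + 3*(-10 + 1/(3 + 0)) = 144/9 + 3*(-10 + 1/3) = (⅑)*144 + 3*(-10 + ⅓) = 16 + 3*(-29/3) = 16 - 29 = -13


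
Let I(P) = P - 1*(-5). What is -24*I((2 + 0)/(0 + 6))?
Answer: -128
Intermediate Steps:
I(P) = 5 + P (I(P) = P + 5 = 5 + P)
-24*I((2 + 0)/(0 + 6)) = -24*(5 + (2 + 0)/(0 + 6)) = -24*(5 + 2/6) = -24*(5 + 2*(⅙)) = -24*(5 + ⅓) = -24*16/3 = -128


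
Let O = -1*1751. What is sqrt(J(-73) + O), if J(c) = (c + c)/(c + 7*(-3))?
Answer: 12*I*sqrt(26837)/47 ≈ 41.826*I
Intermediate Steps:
J(c) = 2*c/(-21 + c) (J(c) = (2*c)/(c - 21) = (2*c)/(-21 + c) = 2*c/(-21 + c))
O = -1751
sqrt(J(-73) + O) = sqrt(2*(-73)/(-21 - 73) - 1751) = sqrt(2*(-73)/(-94) - 1751) = sqrt(2*(-73)*(-1/94) - 1751) = sqrt(73/47 - 1751) = sqrt(-82224/47) = 12*I*sqrt(26837)/47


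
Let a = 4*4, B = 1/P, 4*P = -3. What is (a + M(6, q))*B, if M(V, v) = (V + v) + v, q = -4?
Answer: -56/3 ≈ -18.667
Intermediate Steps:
P = -¾ (P = (¼)*(-3) = -¾ ≈ -0.75000)
M(V, v) = V + 2*v
B = -4/3 (B = 1/(-¾) = -4/3 ≈ -1.3333)
a = 16
(a + M(6, q))*B = (16 + (6 + 2*(-4)))*(-4/3) = (16 + (6 - 8))*(-4/3) = (16 - 2)*(-4/3) = 14*(-4/3) = -56/3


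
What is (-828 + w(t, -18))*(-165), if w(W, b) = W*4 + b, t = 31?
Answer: 119130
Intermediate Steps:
w(W, b) = b + 4*W (w(W, b) = 4*W + b = b + 4*W)
(-828 + w(t, -18))*(-165) = (-828 + (-18 + 4*31))*(-165) = (-828 + (-18 + 124))*(-165) = (-828 + 106)*(-165) = -722*(-165) = 119130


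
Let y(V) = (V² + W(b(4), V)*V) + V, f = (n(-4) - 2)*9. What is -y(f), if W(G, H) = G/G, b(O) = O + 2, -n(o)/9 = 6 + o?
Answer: -32040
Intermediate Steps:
n(o) = -54 - 9*o (n(o) = -9*(6 + o) = -54 - 9*o)
b(O) = 2 + O
f = -180 (f = ((-54 - 9*(-4)) - 2)*9 = ((-54 + 36) - 2)*9 = (-18 - 2)*9 = -20*9 = -180)
W(G, H) = 1
y(V) = V² + 2*V (y(V) = (V² + 1*V) + V = (V² + V) + V = (V + V²) + V = V² + 2*V)
-y(f) = -(-180)*(2 - 180) = -(-180)*(-178) = -1*32040 = -32040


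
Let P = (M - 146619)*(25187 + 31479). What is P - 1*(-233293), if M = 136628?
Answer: -565916713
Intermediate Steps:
P = -566150006 (P = (136628 - 146619)*(25187 + 31479) = -9991*56666 = -566150006)
P - 1*(-233293) = -566150006 - 1*(-233293) = -566150006 + 233293 = -565916713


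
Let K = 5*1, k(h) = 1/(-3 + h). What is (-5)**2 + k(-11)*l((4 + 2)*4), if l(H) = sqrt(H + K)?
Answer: 25 - sqrt(29)/14 ≈ 24.615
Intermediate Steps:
K = 5
l(H) = sqrt(5 + H) (l(H) = sqrt(H + 5) = sqrt(5 + H))
(-5)**2 + k(-11)*l((4 + 2)*4) = (-5)**2 + sqrt(5 + (4 + 2)*4)/(-3 - 11) = 25 + sqrt(5 + 6*4)/(-14) = 25 - sqrt(5 + 24)/14 = 25 - sqrt(29)/14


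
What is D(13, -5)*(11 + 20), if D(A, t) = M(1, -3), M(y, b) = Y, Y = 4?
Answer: 124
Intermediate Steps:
M(y, b) = 4
D(A, t) = 4
D(13, -5)*(11 + 20) = 4*(11 + 20) = 4*31 = 124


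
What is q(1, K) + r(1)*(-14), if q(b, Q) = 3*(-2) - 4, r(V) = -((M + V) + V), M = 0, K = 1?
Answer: 18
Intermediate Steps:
r(V) = -2*V (r(V) = -((0 + V) + V) = -(V + V) = -2*V)
q(b, Q) = -10 (q(b, Q) = -6 - 4 = -10)
q(1, K) + r(1)*(-14) = -10 - 2*1*(-14) = -10 - 2*(-14) = -10 + 28 = 18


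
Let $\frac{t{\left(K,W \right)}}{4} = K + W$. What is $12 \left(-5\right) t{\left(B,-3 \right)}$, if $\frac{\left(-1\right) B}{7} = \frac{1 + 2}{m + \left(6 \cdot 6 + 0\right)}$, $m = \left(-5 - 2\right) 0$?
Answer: $860$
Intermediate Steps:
$m = 0$ ($m = \left(-7\right) 0 = 0$)
$B = - \frac{7}{12}$ ($B = - 7 \frac{1 + 2}{0 + \left(6 \cdot 6 + 0\right)} = - 7 \frac{3}{0 + \left(36 + 0\right)} = - 7 \frac{3}{0 + 36} = - 7 \cdot \frac{3}{36} = - 7 \cdot 3 \cdot \frac{1}{36} = \left(-7\right) \frac{1}{12} = - \frac{7}{12} \approx -0.58333$)
$t{\left(K,W \right)} = 4 K + 4 W$ ($t{\left(K,W \right)} = 4 \left(K + W\right) = 4 K + 4 W$)
$12 \left(-5\right) t{\left(B,-3 \right)} = 12 \left(-5\right) \left(4 \left(- \frac{7}{12}\right) + 4 \left(-3\right)\right) = - 60 \left(- \frac{7}{3} - 12\right) = \left(-60\right) \left(- \frac{43}{3}\right) = 860$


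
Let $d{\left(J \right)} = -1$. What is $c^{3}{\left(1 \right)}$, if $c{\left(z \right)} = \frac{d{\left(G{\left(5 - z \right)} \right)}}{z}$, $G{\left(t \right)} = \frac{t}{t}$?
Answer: $-1$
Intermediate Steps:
$G{\left(t \right)} = 1$
$c{\left(z \right)} = - \frac{1}{z}$
$c^{3}{\left(1 \right)} = \left(- 1^{-1}\right)^{3} = \left(\left(-1\right) 1\right)^{3} = \left(-1\right)^{3} = -1$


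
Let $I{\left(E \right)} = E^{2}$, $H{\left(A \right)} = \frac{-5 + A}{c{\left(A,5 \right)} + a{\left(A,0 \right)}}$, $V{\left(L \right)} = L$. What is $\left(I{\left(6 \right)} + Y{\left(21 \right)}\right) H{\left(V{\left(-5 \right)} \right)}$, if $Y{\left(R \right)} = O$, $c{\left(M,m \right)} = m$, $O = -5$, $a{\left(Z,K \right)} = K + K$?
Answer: $-62$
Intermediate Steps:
$a{\left(Z,K \right)} = 2 K$
$Y{\left(R \right)} = -5$
$H{\left(A \right)} = -1 + \frac{A}{5}$ ($H{\left(A \right)} = \frac{-5 + A}{5 + 2 \cdot 0} = \frac{-5 + A}{5 + 0} = \frac{-5 + A}{5} = \left(-5 + A\right) \frac{1}{5} = -1 + \frac{A}{5}$)
$\left(I{\left(6 \right)} + Y{\left(21 \right)}\right) H{\left(V{\left(-5 \right)} \right)} = \left(6^{2} - 5\right) \left(-1 + \frac{1}{5} \left(-5\right)\right) = \left(36 - 5\right) \left(-1 - 1\right) = 31 \left(-2\right) = -62$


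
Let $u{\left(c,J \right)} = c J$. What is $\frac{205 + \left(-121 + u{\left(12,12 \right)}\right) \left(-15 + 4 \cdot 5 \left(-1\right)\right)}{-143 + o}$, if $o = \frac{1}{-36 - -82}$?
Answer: $\frac{27600}{6577} \approx 4.1964$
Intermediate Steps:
$o = \frac{1}{46}$ ($o = \frac{1}{-36 + \left(-44 + 126\right)} = \frac{1}{-36 + 82} = \frac{1}{46} \approx 0.021739$)
$u{\left(c,J \right)} = J c$
$\frac{205 + \left(-121 + u{\left(12,12 \right)}\right) \left(-15 + 4 \cdot 5 \left(-1\right)\right)}{-143 + o} = \frac{205 + \left(-121 + 12 \cdot 12\right) \left(-15 + 4 \cdot 5 \left(-1\right)\right)}{-143 + \frac{1}{46}} = \frac{205 + \left(-121 + 144\right) \left(-15 + 20 \left(-1\right)\right)}{- \frac{6577}{46}} = \left(205 + 23 \left(-15 - 20\right)\right) \left(- \frac{46}{6577}\right) = \left(205 + 23 \left(-35\right)\right) \left(- \frac{46}{6577}\right) = \left(205 - 805\right) \left(- \frac{46}{6577}\right) = \left(-600\right) \left(- \frac{46}{6577}\right) = \frac{27600}{6577}$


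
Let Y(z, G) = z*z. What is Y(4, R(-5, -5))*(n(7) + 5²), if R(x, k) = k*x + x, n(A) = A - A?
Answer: 400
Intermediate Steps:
n(A) = 0
R(x, k) = x + k*x
Y(z, G) = z²
Y(4, R(-5, -5))*(n(7) + 5²) = 4²*(0 + 5²) = 16*(0 + 25) = 16*25 = 400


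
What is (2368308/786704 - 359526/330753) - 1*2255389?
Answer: -48905194661631829/21683725676 ≈ -2.2554e+6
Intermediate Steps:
(2368308/786704 - 359526/330753) - 1*2255389 = (2368308*(1/786704) - 359526*1/330753) - 2255389 = (592077/196676 - 119842/110251) - 2255389 = 41707036135/21683725676 - 2255389 = -48905194661631829/21683725676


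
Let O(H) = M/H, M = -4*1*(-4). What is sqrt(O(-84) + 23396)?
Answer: 4*sqrt(644847)/21 ≈ 152.96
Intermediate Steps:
M = 16 (M = -4*(-4) = 16)
O(H) = 16/H
sqrt(O(-84) + 23396) = sqrt(16/(-84) + 23396) = sqrt(16*(-1/84) + 23396) = sqrt(-4/21 + 23396) = sqrt(491312/21) = 4*sqrt(644847)/21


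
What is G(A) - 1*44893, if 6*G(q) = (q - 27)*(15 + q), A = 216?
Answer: -75233/2 ≈ -37617.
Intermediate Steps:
G(q) = (-27 + q)*(15 + q)/6 (G(q) = ((q - 27)*(15 + q))/6 = ((-27 + q)*(15 + q))/6 = (-27 + q)*(15 + q)/6)
G(A) - 1*44893 = (-135/2 - 2*216 + (⅙)*216²) - 1*44893 = (-135/2 - 432 + (⅙)*46656) - 44893 = (-135/2 - 432 + 7776) - 44893 = 14553/2 - 44893 = -75233/2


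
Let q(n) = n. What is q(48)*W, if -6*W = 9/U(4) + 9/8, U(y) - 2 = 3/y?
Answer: -387/11 ≈ -35.182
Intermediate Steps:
U(y) = 2 + 3/y
W = -129/176 (W = -(9/(2 + 3/4) + 9/8)/6 = -(9/(11/4) + 9/8)/6 = -(9*(4/11) + 9/8)/6 = -(36/11 + 9/8)/6 = -1/6*387/88 = -129/176 ≈ -0.73295)
q(48)*W = 48*(-129/176) = -387/11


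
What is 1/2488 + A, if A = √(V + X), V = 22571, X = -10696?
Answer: 1/2488 + 25*√19 ≈ 108.97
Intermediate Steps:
A = 25*√19 (A = √(22571 - 10696) = √11875 = 25*√19 ≈ 108.97)
1/2488 + A = 1/2488 + 25*√19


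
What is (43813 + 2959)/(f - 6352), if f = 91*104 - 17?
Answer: 46772/3095 ≈ 15.112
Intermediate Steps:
f = 9447 (f = 9464 - 17 = 9447)
(43813 + 2959)/(f - 6352) = (43813 + 2959)/(9447 - 6352) = 46772/3095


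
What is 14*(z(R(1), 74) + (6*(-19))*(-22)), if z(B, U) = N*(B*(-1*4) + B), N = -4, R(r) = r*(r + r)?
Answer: 35448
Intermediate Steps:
R(r) = 2*r² (R(r) = r*(2*r) = 2*r²)
z(B, U) = 12*B (z(B, U) = -4*(B*(-1*4) + B) = -4*(B*(-4) + B) = -4*(-4*B + B) = -(-12)*B = 12*B)
14*(z(R(1), 74) + (6*(-19))*(-22)) = 14*(12*(2*1²) + (6*(-19))*(-22)) = 14*(12*(2*1) - 114*(-22)) = 14*(12*2 + 2508) = 14*(24 + 2508) = 14*2532 = 35448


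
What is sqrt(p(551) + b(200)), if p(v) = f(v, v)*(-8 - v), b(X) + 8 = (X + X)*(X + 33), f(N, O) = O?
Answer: I*sqrt(214817) ≈ 463.48*I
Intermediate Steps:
b(X) = -8 + 2*X*(33 + X) (b(X) = -8 + (X + X)*(X + 33) = -8 + (2*X)*(33 + X) = -8 + 2*X*(33 + X))
p(v) = v*(-8 - v)
sqrt(p(551) + b(200)) = sqrt(-1*551*(8 + 551) + (-8 + 2*200**2 + 66*200)) = sqrt(-1*551*559 + (-8 + 2*40000 + 13200)) = sqrt(-308009 + (-8 + 80000 + 13200)) = sqrt(-308009 + 93192) = sqrt(-214817) = I*sqrt(214817)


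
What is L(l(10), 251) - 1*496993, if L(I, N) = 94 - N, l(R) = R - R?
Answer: -497150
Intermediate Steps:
l(R) = 0
L(l(10), 251) - 1*496993 = (94 - 1*251) - 1*496993 = (94 - 251) - 496993 = -157 - 496993 = -497150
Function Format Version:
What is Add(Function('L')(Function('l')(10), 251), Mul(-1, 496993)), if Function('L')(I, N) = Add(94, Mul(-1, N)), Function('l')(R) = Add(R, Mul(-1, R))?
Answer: -497150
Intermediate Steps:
Function('l')(R) = 0
Add(Function('L')(Function('l')(10), 251), Mul(-1, 496993)) = Add(Add(94, Mul(-1, 251)), Mul(-1, 496993)) = Add(Add(94, -251), -496993) = Add(-157, -496993) = -497150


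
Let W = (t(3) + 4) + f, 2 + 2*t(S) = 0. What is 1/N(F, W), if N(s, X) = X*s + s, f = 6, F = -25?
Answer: -1/250 ≈ -0.0040000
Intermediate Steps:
t(S) = -1 (t(S) = -1 + (1/2)*0 = -1 + 0 = -1)
W = 9 (W = (-1 + 4) + 6 = 3 + 6 = 9)
N(s, X) = s + X*s
1/N(F, W) = 1/(-25*(1 + 9)) = 1/(-25*10) = 1/(-250) = -1/250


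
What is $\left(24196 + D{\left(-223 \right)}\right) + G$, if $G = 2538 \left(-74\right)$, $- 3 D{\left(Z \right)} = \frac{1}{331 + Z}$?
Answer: $- \frac{53011585}{324} \approx -1.6362 \cdot 10^{5}$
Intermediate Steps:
$D{\left(Z \right)} = - \frac{1}{3 \left(331 + Z\right)}$
$G = -187812$
$\left(24196 + D{\left(-223 \right)}\right) + G = \left(24196 - \frac{1}{993 + 3 \left(-223\right)}\right) - 187812 = \left(24196 - \frac{1}{993 - 669}\right) - 187812 = \left(24196 - \frac{1}{324}\right) - 187812 = \frac{7839503}{324} - 187812 = - \frac{53011585}{324}$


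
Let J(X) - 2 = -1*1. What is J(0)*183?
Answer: 183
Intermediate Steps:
J(X) = 1 (J(X) = 2 - 1*1 = 2 - 1 = 1)
J(0)*183 = 1*183 = 183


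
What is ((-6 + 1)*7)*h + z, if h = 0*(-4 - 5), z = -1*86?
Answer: -86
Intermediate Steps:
z = -86
h = 0 (h = 0*(-9) = 0)
((-6 + 1)*7)*h + z = ((-6 + 1)*7)*0 - 86 = -5*7*0 - 86 = -35*0 - 86 = 0 - 86 = -86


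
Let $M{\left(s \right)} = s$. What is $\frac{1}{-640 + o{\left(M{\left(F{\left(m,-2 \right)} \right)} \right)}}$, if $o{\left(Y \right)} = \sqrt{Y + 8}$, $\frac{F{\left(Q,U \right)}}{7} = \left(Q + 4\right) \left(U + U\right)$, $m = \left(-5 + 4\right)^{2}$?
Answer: $- \frac{160}{102433} - \frac{i \sqrt{33}}{204866} \approx -0.001562 - 2.8041 \cdot 10^{-5} i$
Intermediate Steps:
$m = 1$ ($m = \left(-1\right)^{2} = 1$)
$F{\left(Q,U \right)} = 14 U \left(4 + Q\right)$ ($F{\left(Q,U \right)} = 7 \left(Q + 4\right) \left(U + U\right) = 7 \left(4 + Q\right) 2 U = 7 \cdot 2 U \left(4 + Q\right) = 14 U \left(4 + Q\right)$)
$o{\left(Y \right)} = \sqrt{8 + Y}$
$\frac{1}{-640 + o{\left(M{\left(F{\left(m,-2 \right)} \right)} \right)}} = \frac{1}{-640 + \sqrt{8 + 14 \left(-2\right) \left(4 + 1\right)}} = \frac{1}{-640 + \sqrt{8 + 14 \left(-2\right) 5}} = \frac{1}{-640 + \sqrt{8 - 140}} = \frac{1}{-640 + \sqrt{-132}} = \frac{1}{-640 + 2 i \sqrt{33}}$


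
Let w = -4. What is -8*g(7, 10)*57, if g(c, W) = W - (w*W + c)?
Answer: -19608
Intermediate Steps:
g(c, W) = -c + 5*W (g(c, W) = W - (-4*W + c) = W - (c - 4*W) = W + (-c + 4*W) = -c + 5*W)
-8*g(7, 10)*57 = -8*(-1*7 + 5*10)*57 = -8*(-7 + 50)*57 = -8*43*57 = -344*57 = -19608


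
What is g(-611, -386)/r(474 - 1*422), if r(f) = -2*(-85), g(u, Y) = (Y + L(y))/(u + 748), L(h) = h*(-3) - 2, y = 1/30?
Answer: -3881/232900 ≈ -0.016664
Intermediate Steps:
y = 1/30 ≈ 0.033333
L(h) = -2 - 3*h (L(h) = -3*h - 2 = -2 - 3*h)
g(u, Y) = (-21/10 + Y)/(748 + u) (g(u, Y) = (Y + (-2 - 3*1/30))/(u + 748) = (Y + (-2 - ⅒))/(748 + u) = (Y - 21/10)/(748 + u) = (-21/10 + Y)/(748 + u))
r(f) = 170
g(-611, -386)/r(474 - 1*422) = ((-21/10 - 386)/(748 - 611))/170 = (-3881/10/137)*(1/170) = ((1/137)*(-3881/10))*(1/170) = -3881/1370*1/170 = -3881/232900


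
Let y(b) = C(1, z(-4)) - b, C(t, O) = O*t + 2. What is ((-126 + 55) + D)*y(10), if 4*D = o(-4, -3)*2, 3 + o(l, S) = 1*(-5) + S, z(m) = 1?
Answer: 1071/2 ≈ 535.50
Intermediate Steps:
C(t, O) = 2 + O*t
o(l, S) = -8 + S (o(l, S) = -3 + (1*(-5) + S) = -3 + (-5 + S) = -8 + S)
y(b) = 3 - b (y(b) = (2 + 1*1) - b = (2 + 1) - b = 3 - b)
D = -11/2 (D = ((-8 - 3)*2)/4 = (-11*2)/4 = (¼)*(-22) = -11/2 ≈ -5.5000)
((-126 + 55) + D)*y(10) = ((-126 + 55) - 11/2)*(3 - 1*10) = (-71 - 11/2)*(3 - 10) = -153/2*(-7) = 1071/2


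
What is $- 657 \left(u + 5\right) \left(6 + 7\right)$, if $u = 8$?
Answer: $-111033$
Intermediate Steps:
$- 657 \left(u + 5\right) \left(6 + 7\right) = - 657 \left(8 + 5\right) \left(6 + 7\right) = - 657 \cdot 13 \cdot 13 = \left(-657\right) 169 = -111033$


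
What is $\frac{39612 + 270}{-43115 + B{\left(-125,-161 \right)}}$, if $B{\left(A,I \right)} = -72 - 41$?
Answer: $- \frac{19941}{21614} \approx -0.9226$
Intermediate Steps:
$B{\left(A,I \right)} = -113$ ($B{\left(A,I \right)} = -72 - 41 = -113$)
$\frac{39612 + 270}{-43115 + B{\left(-125,-161 \right)}} = \frac{39612 + 270}{-43115 - 113} = \frac{39882}{-43228} = 39882 \left(- \frac{1}{43228}\right) = - \frac{19941}{21614}$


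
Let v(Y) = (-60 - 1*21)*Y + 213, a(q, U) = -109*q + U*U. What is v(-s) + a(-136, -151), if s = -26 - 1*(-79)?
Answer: 42131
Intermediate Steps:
a(q, U) = U² - 109*q (a(q, U) = -109*q + U² = U² - 109*q)
s = 53 (s = -26 + 79 = 53)
v(Y) = 213 - 81*Y (v(Y) = (-60 - 21)*Y + 213 = -81*Y + 213 = 213 - 81*Y)
v(-s) + a(-136, -151) = (213 - (-81)*53) + ((-151)² - 109*(-136)) = (213 - 81*(-53)) + (22801 + 14824) = (213 + 4293) + 37625 = 4506 + 37625 = 42131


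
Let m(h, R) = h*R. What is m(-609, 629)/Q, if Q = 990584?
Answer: -54723/141512 ≈ -0.38670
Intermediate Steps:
m(h, R) = R*h
m(-609, 629)/Q = (629*(-609))/990584 = -383061*1/990584 = -54723/141512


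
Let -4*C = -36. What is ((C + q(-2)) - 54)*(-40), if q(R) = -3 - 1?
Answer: 1960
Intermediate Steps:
C = 9 (C = -1/4*(-36) = 9)
q(R) = -4
((C + q(-2)) - 54)*(-40) = ((9 - 4) - 54)*(-40) = (5 - 54)*(-40) = -49*(-40) = 1960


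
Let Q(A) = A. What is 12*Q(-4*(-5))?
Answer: 240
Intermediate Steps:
12*Q(-4*(-5)) = 12*(-4*(-5)) = 12*20 = 240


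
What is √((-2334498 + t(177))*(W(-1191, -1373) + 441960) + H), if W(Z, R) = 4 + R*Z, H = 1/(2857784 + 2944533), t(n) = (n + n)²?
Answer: I*√154494910685343695142905269/5802317 ≈ 2.1422e+6*I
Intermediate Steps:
t(n) = 4*n² (t(n) = (2*n)² = 4*n²)
H = 1/5802317 ≈ 1.7234e-7
√((-2334498 + t(177))*(W(-1191, -1373) + 441960) + H) = √((-2334498 + 4*177²)*((4 - 1373*(-1191)) + 441960) + 1/5802317) = √((-2334498 + 4*31329)*((4 + 1635243) + 441960) + 1/5802317) = √((-2334498 + 125316)*(1635247 + 441960) + 1/5802317) = √(-2209182*2077207 + 1/5802317) = √(-4588928314674 + 1/5802317) = √(-26626416772014299657/5802317) = I*√154494910685343695142905269/5802317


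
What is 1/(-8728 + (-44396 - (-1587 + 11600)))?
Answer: -1/63137 ≈ -1.5839e-5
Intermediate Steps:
1/(-8728 + (-44396 - (-1587 + 11600))) = 1/(-8728 + (-44396 - 1*10013)) = 1/(-8728 + (-44396 - 10013)) = 1/(-8728 - 54409) = 1/(-63137) = -1/63137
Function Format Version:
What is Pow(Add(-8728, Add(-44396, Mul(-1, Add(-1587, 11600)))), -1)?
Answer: Rational(-1, 63137) ≈ -1.5839e-5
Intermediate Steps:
Pow(Add(-8728, Add(-44396, Mul(-1, Add(-1587, 11600)))), -1) = Pow(Add(-8728, Add(-44396, Mul(-1, 10013))), -1) = Pow(Add(-8728, Add(-44396, -10013)), -1) = Pow(Add(-8728, -54409), -1) = Pow(-63137, -1) = Rational(-1, 63137)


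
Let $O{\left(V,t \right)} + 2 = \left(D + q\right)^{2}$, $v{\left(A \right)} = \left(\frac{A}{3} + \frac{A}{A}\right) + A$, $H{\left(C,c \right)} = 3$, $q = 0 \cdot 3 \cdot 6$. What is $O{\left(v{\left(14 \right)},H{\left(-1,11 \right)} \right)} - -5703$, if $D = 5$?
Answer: $5726$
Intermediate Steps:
$q = 0$ ($q = 0 \cdot 6 = 0$)
$v{\left(A \right)} = 1 + \frac{4 A}{3}$ ($v{\left(A \right)} = \left(A \frac{1}{3} + 1\right) + A = \left(\frac{A}{3} + 1\right) + A = \left(1 + \frac{A}{3}\right) + A = 1 + \frac{4 A}{3}$)
$O{\left(V,t \right)} = 23$ ($O{\left(V,t \right)} = -2 + \left(5 + 0\right)^{2} = -2 + 5^{2} = -2 + 25 = 23$)
$O{\left(v{\left(14 \right)},H{\left(-1,11 \right)} \right)} - -5703 = 23 - -5703 = 23 + 5703 = 5726$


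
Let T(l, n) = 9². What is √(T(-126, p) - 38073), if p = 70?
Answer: 2*I*√9498 ≈ 194.92*I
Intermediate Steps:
T(l, n) = 81
√(T(-126, p) - 38073) = √(81 - 38073) = √(-37992) = 2*I*√9498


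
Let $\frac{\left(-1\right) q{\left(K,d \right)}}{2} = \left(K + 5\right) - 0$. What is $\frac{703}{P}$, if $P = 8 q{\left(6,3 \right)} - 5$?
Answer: $- \frac{703}{181} \approx -3.884$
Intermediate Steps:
$q{\left(K,d \right)} = -10 - 2 K$ ($q{\left(K,d \right)} = - 2 \left(\left(K + 5\right) - 0\right) = - 2 \left(\left(5 + K\right) + 0\right) = - 2 \left(5 + K\right) = -10 - 2 K$)
$P = -181$ ($P = 8 \left(-10 - 12\right) - 5 = 8 \left(-22\right) - 5 = -176 - 5 = -181$)
$\frac{703}{P} = \frac{703}{-181} = 703 \left(- \frac{1}{181}\right) = - \frac{703}{181}$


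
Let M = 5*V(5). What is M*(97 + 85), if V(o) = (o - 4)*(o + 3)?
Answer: 7280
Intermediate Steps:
V(o) = (-4 + o)*(3 + o)
M = 40 (M = 5*(-12 + 5² - 1*5) = 5*(-12 + 25 - 5) = 5*8 = 40)
M*(97 + 85) = 40*(97 + 85) = 40*182 = 7280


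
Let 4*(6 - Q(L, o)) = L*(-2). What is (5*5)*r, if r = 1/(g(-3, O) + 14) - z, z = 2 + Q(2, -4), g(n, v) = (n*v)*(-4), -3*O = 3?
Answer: -425/2 ≈ -212.50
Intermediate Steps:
O = -1 (O = -1/3*3 = -1)
g(n, v) = -4*n*v
Q(L, o) = 6 + L/2 (Q(L, o) = 6 - L*(-2)/4 = 6 - (-1)*L/2 = 6 + L/2)
z = 9 (z = 2 + (6 + (1/2)*2) = 2 + (6 + 1) = 2 + 7 = 9)
r = -17/2 (r = 1/(-4*(-3)*(-1) + 14) - 1*9 = 1/(-12 + 14) - 9 = 1/2 - 9 = -17/2 ≈ -8.5000)
(5*5)*r = (5*5)*(-17/2) = 25*(-17/2) = -425/2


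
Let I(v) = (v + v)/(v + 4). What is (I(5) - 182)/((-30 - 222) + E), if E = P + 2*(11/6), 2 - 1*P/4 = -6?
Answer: 148/177 ≈ 0.83616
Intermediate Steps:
P = 32 (P = 8 - 4*(-6) = 8 + 24 = 32)
I(v) = 2*v/(4 + v) (I(v) = (2*v)/(4 + v) = 2*v/(4 + v))
E = 107/3 (E = 32 + 2*(11/6) = 32 + 11/3 = 107/3 ≈ 35.667)
(I(5) - 182)/((-30 - 222) + E) = (2*5/(4 + 5) - 182)/((-30 - 222) + 107/3) = (2*5/9 - 182)/(-252 + 107/3) = (2*5*(⅑) - 182)/(-649/3) = (10/9 - 182)*(-3/649) = -1628/9*(-3/649) = 148/177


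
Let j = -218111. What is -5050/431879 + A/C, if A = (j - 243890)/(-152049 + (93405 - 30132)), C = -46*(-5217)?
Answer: -4669083205727/400044673745136 ≈ -0.011671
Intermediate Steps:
C = 239982
A = 462001/88776 (A = (-218111 - 243890)/(-152049 + (93405 - 30132)) = -462001/(-152049 + 63273) = -462001/(-88776) = -462001*(-1/88776) = 462001/88776 ≈ 5.2041)
-5050/431879 + A/C = -5050/431879 + (462001/88776)/239982 = -5050*1/431879 + (462001/88776)*(1/239982) = -5050/431879 + 20087/926288784 = -4669083205727/400044673745136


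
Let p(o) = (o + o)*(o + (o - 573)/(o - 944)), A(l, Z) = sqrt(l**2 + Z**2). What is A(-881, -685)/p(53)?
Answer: 891*sqrt(1245386)/5060758 ≈ 0.19648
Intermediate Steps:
A(l, Z) = sqrt(Z**2 + l**2)
p(o) = 2*o*(o + (-573 + o)/(-944 + o)) (p(o) = (2*o)*(o + (-573 + o)/(-944 + o)) = 2*o*(o + (-573 + o)/(-944 + o)))
A(-881, -685)/p(53) = sqrt((-685)**2 + (-881)**2)/((2*53*(-573 + 53**2 - 943*53)/(-944 + 53))) = sqrt(469225 + 776161)/((2*53*(-573 + 2809 - 49979)/(-891))) = sqrt(1245386)/((2*53*(-1/891)*(-47743))) = sqrt(1245386)/(5060758/891) = sqrt(1245386)*(891/5060758) = 891*sqrt(1245386)/5060758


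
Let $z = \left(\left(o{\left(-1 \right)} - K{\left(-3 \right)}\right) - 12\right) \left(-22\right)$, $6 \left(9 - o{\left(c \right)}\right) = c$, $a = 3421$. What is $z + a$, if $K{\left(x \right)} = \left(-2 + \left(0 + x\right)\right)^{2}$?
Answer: $\frac{12100}{3} \approx 4033.3$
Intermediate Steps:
$K{\left(x \right)} = \left(-2 + x\right)^{2}$
$o{\left(c \right)} = 9 - \frac{c}{6}$
$z = \frac{1837}{3}$ ($z = \left(\left(\left(9 - - \frac{1}{6}\right) - \left(-2 - 3\right)^{2}\right) - 12\right) \left(-22\right) = \left(\left(\left(9 + \frac{1}{6}\right) - \left(-5\right)^{2}\right) - 12\right) \left(-22\right) = \left(\left(\frac{55}{6} - 25\right) - 12\right) \left(-22\right) = \left(- \frac{95}{6} - 12\right) \left(-22\right) = \left(- \frac{167}{6}\right) \left(-22\right) = \frac{1837}{3} \approx 612.33$)
$z + a = \frac{1837}{3} + 3421 = \frac{12100}{3}$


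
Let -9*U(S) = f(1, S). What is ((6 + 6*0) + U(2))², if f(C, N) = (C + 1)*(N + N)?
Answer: 2116/81 ≈ 26.123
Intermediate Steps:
f(C, N) = 2*N*(1 + C) (f(C, N) = (1 + C)*(2*N) = 2*N*(1 + C))
U(S) = -4*S/9 (U(S) = -2*S*(1 + 1)/9 = -2*S*2/9 = -4*S/9)
((6 + 6*0) + U(2))² = ((6 + 6*0) - 4/9*2)² = ((6 + 0) - 8/9)² = (6 - 8/9)² = (46/9)² = 2116/81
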